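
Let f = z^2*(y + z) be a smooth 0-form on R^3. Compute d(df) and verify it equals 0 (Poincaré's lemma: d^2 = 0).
d(df) = 0

Step 1: df = sum_i (∂f/∂x_i) dx_i = (0) dx + (z^2) dy + (z*(2*y + 3*z)) dz.
Step 2: Apply d again. Using the 1-form formula, the coefficient of dx ∧ dy in d(df) is ∂^2 f/∂x ∂y - ∂^2 f/∂y ∂x = (0) - (0) = 0 (equality of mixed partials for smooth f).
Similarly for dx ∧ dz and dy ∧ dz — all coefficients vanish. So d(df) = 0.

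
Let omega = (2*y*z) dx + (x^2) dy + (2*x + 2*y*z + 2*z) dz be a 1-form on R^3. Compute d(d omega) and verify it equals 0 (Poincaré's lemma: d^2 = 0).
d(d omega) = 0

Step 1: d omega = sum_{i<j} (∂f_j/∂x_i - ∂f_i/∂x_j) dx_i ∧ dx_j:
  coeff of dx ∧ dy: 2*x - 2*z
  coeff of dx ∧ dz: 2 - 2*y
  coeff of dy ∧ dz: 2*z
Step 2: Apply d again to each 2-form coefficient. The only possible 3-form in R^3 is dx ∧ dy ∧ dz, with coefficient
  ∂(coeff of dy∧dz)/∂x - ∂(coeff of dx∧dz)/∂y + ∂(coeff of dx∧dy)/∂z
  = ∂/∂x (2*z) - ∂/∂y (2 - 2*y) + ∂/∂z (2*x - 2*z).
Each of these terms simplifies to sums of mixed partials that cancel in pairs. The result is 0 (by equality of mixed partials for smooth functions — Schwarz / Clairaut).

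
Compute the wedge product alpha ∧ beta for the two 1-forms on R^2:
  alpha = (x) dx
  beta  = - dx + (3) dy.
alpha ∧ beta = (3*x) dx ∧ dy

Distribute the wedge, using dx_i ∧ dx_j = -dx_j ∧ dx_i and dx_i ∧ dx_i = 0. For each pair (i, j) with i < j, the coefficient of dx_i ∧ dx_j in alpha ∧ beta is (alpha_i * beta_j - alpha_j * beta_i). Collecting: alpha ∧ beta = (3*x) dx ∧ dy.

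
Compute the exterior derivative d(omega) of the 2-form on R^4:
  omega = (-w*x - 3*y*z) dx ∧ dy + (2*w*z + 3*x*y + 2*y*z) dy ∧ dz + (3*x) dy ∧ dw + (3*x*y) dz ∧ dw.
d(omega) = (3 - x) dx ∧ dy ∧ dw + (3*x + 2*z) dy ∧ dz ∧ dw + (3*y) dx ∧ dz ∧ dw

For a 2-form omega = sum_{i<j} g_{ij} dx_i ∧ dx_j, the exterior derivative is
  d(omega) = sum_{i<j} d(g_{ij}) ∧ dx_i ∧ dx_j = sum_{i<j, k} (∂g_{ij}/∂x_k) dx_k ∧ dx_i ∧ dx_j.
Expand each term, using dx_k ∧ dx_i ∧ dx_j = sgn(permutation) dx_{(a)} ∧ dx_{(b)} ∧ dx_{(c)} with (a < b < c) sorted:
  d(-w*x - 3*y*z) includes (∂/∂z)(-w*x - 3*y*z) dz = (-3*y) dz, which multiplied by dx ∧ dy gives (-3*y) dx ∧ dy ∧ dz
  d(-w*x - 3*y*z) includes (∂/∂w)(-w*x - 3*y*z) dw = (-x) dw, which multiplied by dx ∧ dy gives (-x) dx ∧ dy ∧ dw
  d(2*w*z + 3*x*y + 2*y*z) includes (∂/∂x)(2*w*z + 3*x*y + 2*y*z) dx = (3*y) dx, which multiplied by dy ∧ dz gives (3*y) dx ∧ dy ∧ dz
  d(2*w*z + 3*x*y + 2*y*z) includes (∂/∂w)(2*w*z + 3*x*y + 2*y*z) dw = (2*z) dw, which multiplied by dy ∧ dz gives (2*z) dy ∧ dz ∧ dw
  d(3*x) includes (∂/∂x)(3*x) dx = (3) dx, which multiplied by dy ∧ dw gives (3) dx ∧ dy ∧ dw
  d(3*x*y) includes (∂/∂x)(3*x*y) dx = (3*y) dx, which multiplied by dz ∧ dw gives (3*y) dx ∧ dz ∧ dw
  d(3*x*y) includes (∂/∂y)(3*x*y) dy = (3*x) dy, which multiplied by dz ∧ dw gives (3*x) dy ∧ dz ∧ dw
Collecting like 3-forms: d(omega) = (3 - x) dx ∧ dy ∧ dw + (3*x + 2*z) dy ∧ dz ∧ dw + (3*y) dx ∧ dz ∧ dw.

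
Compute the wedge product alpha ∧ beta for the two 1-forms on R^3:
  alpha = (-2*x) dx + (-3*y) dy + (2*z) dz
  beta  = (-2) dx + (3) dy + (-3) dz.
alpha ∧ beta = (-6*x - 6*y) dx ∧ dy + (6*x + 4*z) dx ∧ dz + (9*y - 6*z) dy ∧ dz

Distribute the wedge, using dx_i ∧ dx_j = -dx_j ∧ dx_i and dx_i ∧ dx_i = 0. For each pair (i, j) with i < j, the coefficient of dx_i ∧ dx_j in alpha ∧ beta is (alpha_i * beta_j - alpha_j * beta_i). Collecting: alpha ∧ beta = (-6*x - 6*y) dx ∧ dy + (6*x + 4*z) dx ∧ dz + (9*y - 6*z) dy ∧ dz.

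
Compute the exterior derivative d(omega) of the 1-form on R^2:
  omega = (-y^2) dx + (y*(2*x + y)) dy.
d(omega) = (4*y) dx ∧ dy

For a 1-form omega = sum_i f_i dx_i, the exterior derivative is
  d(omega) = sum_{i < j} (∂f_j/∂x_i - ∂f_i/∂x_j) dx_i ∧ dx_j.
  coefficient of dx ∧ dy: ∂f_2/∂x - ∂f_1/∂y = ∂(y*(2*x + y))/∂x - ∂(-y^2)/∂y = 4*y
Assembling: d(omega) = (4*y) dx ∧ dy.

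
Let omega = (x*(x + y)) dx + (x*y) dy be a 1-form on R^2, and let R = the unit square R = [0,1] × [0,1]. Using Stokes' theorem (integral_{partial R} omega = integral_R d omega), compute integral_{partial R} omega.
integral_(partial R) omega = 0

Stokes: integral_partial_R omega = integral_R d omega with d omega = (∂Q/∂x - ∂P/∂y) dx ∧ dy.
  ∂Q/∂x = y
  ∂P/∂y = x
  integrand = ∂Q/∂x - ∂P/∂y = -x + y.
Integrating over R: integral_0^1 integral_0^1 (-x + y) dx dy = 0.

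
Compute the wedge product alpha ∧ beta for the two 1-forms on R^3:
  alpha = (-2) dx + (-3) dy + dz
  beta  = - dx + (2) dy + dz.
alpha ∧ beta = (-7) dx ∧ dy + (-1) dx ∧ dz + (-5) dy ∧ dz

Distribute the wedge, using dx_i ∧ dx_j = -dx_j ∧ dx_i and dx_i ∧ dx_i = 0. For each pair (i, j) with i < j, the coefficient of dx_i ∧ dx_j in alpha ∧ beta is (alpha_i * beta_j - alpha_j * beta_i). Collecting: alpha ∧ beta = (-7) dx ∧ dy + (-1) dx ∧ dz + (-5) dy ∧ dz.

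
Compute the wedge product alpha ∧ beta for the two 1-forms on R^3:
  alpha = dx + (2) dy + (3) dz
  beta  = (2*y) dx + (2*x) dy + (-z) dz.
alpha ∧ beta = (2*x - 4*y) dx ∧ dy + (-6*y - z) dx ∧ dz + (-6*x - 2*z) dy ∧ dz

Distribute the wedge, using dx_i ∧ dx_j = -dx_j ∧ dx_i and dx_i ∧ dx_i = 0. For each pair (i, j) with i < j, the coefficient of dx_i ∧ dx_j in alpha ∧ beta is (alpha_i * beta_j - alpha_j * beta_i). Collecting: alpha ∧ beta = (2*x - 4*y) dx ∧ dy + (-6*y - z) dx ∧ dz + (-6*x - 2*z) dy ∧ dz.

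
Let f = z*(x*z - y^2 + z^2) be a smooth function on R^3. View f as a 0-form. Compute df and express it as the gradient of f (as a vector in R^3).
df = (z^2) dx + (-2*y*z) dy + (2*x*z - y^2 + 3*z^2) dz; grad f = (z^2, -2*y*z, 2*x*z - y^2 + 3*z^2)

For a 0-form f, d f = (∂f/∂x) dx + (∂f/∂y) dy + (∂f/∂z) dz. The components of the vector representation are exactly the entries of grad f in Cartesian coordinates:
  ∂f/∂x = z^2
  ∂f/∂y = -2*y*z
  ∂f/∂z = 2*x*z - y^2 + 3*z^2.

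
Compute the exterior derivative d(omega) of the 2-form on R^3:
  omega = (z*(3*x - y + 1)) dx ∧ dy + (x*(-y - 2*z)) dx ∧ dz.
d(omega) = (4*x - y + 1) dx ∧ dy ∧ dz

For a 2-form omega = sum_{i<j} g_{ij} dx_i ∧ dx_j, the exterior derivative is
  d(omega) = sum_{i<j} d(g_{ij}) ∧ dx_i ∧ dx_j = sum_{i<j, k} (∂g_{ij}/∂x_k) dx_k ∧ dx_i ∧ dx_j.
Expand each term, using dx_k ∧ dx_i ∧ dx_j = sgn(permutation) dx_{(a)} ∧ dx_{(b)} ∧ dx_{(c)} with (a < b < c) sorted:
  d(z*(3*x - y + 1)) includes (∂/∂z)(z*(3*x - y + 1)) dz = (3*x - y + 1) dz, which multiplied by dx ∧ dy gives (3*x - y + 1) dx ∧ dy ∧ dz
  d(x*(-y - 2*z)) includes (∂/∂y)(x*(-y - 2*z)) dy = (-x) dy, which multiplied by dx ∧ dz gives (x) dx ∧ dy ∧ dz
Collecting like 3-forms: d(omega) = (4*x - y + 1) dx ∧ dy ∧ dz.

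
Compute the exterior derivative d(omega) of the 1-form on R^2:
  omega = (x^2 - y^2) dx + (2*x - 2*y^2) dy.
d(omega) = (2*y + 2) dx ∧ dy

For a 1-form omega = sum_i f_i dx_i, the exterior derivative is
  d(omega) = sum_{i < j} (∂f_j/∂x_i - ∂f_i/∂x_j) dx_i ∧ dx_j.
  coefficient of dx ∧ dy: ∂f_2/∂x - ∂f_1/∂y = ∂(2*x - 2*y^2)/∂x - ∂(x^2 - y^2)/∂y = 2*y + 2
Assembling: d(omega) = (2*y + 2) dx ∧ dy.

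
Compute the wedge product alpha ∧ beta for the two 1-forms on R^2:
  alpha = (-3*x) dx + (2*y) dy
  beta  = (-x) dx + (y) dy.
alpha ∧ beta = (-x*y) dx ∧ dy

Distribute the wedge, using dx_i ∧ dx_j = -dx_j ∧ dx_i and dx_i ∧ dx_i = 0. For each pair (i, j) with i < j, the coefficient of dx_i ∧ dx_j in alpha ∧ beta is (alpha_i * beta_j - alpha_j * beta_i). Collecting: alpha ∧ beta = (-x*y) dx ∧ dy.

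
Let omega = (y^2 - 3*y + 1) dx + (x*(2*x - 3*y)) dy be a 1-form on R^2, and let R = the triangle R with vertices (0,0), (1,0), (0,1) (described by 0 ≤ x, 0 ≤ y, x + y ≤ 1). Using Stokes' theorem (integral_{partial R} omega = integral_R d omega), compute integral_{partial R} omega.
integral_(partial R) omega = 4/3

Stokes: integral_partial_R omega = integral_R d omega with d omega = (∂Q/∂x - ∂P/∂y) dx ∧ dy.
  ∂Q/∂x = 4*x - 3*y
  ∂P/∂y = 2*y - 3
  integrand = ∂Q/∂x - ∂P/∂y = 4*x - 5*y + 3.
Integrating over R: integral_0^1 integral_0^{1-x} (4*x - 5*y + 3) dy dx = 4/3.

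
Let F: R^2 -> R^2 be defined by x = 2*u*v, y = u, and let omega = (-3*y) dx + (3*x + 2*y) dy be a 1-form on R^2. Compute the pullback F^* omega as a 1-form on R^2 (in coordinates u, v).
F^* omega = (2*u) du + (-6*u^2) dv

Using F^*(f dg) = (f ∘ F) d(g ∘ F), substitute each coordinate x_i by F_i(u, v) in f_i, and replace dx_i by d F_i = (∂F_i/∂u) du + (∂F_i/∂v) dv.
  For the x component: f_1(F) = -3*u; d F_1 = (2*v) du + (2*u) dv
  For the y component: f_2(F) = 2*u*(3*v + 1); d F_2 = (1) du + (0) dv
Combining and collecting du, dv coefficients:
  coeff of du: 2*u
  coeff of dv: -6*u^2
F^* omega = (2*u) du + (-6*u^2) dv.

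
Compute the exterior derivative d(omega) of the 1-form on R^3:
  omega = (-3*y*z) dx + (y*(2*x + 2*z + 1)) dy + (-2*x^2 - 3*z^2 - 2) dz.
d(omega) = (2*y + 3*z) dx ∧ dy + (-4*x + 3*y) dx ∧ dz + (-2*y) dy ∧ dz

For a 1-form omega = sum_i f_i dx_i, the exterior derivative is
  d(omega) = sum_{i < j} (∂f_j/∂x_i - ∂f_i/∂x_j) dx_i ∧ dx_j.
  coefficient of dx ∧ dy: ∂f_2/∂x - ∂f_1/∂y = ∂(y*(2*x + 2*z + 1))/∂x - ∂(-3*y*z)/∂y = 2*y + 3*z
  coefficient of dx ∧ dz: ∂f_3/∂x - ∂f_1/∂z = ∂(-2*x^2 - 3*z^2 - 2)/∂x - ∂(-3*y*z)/∂z = -4*x + 3*y
  coefficient of dy ∧ dz: ∂f_3/∂y - ∂f_2/∂z = ∂(-2*x^2 - 3*z^2 - 2)/∂y - ∂(y*(2*x + 2*z + 1))/∂z = -2*y
Assembling: d(omega) = (2*y + 3*z) dx ∧ dy + (-4*x + 3*y) dx ∧ dz + (-2*y) dy ∧ dz.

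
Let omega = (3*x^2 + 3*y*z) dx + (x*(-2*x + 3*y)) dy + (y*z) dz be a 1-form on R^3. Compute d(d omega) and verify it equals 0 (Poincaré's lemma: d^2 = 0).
d(d omega) = 0

Step 1: d omega = sum_{i<j} (∂f_j/∂x_i - ∂f_i/∂x_j) dx_i ∧ dx_j:
  coeff of dx ∧ dy: -4*x + 3*y - 3*z
  coeff of dx ∧ dz: -3*y
  coeff of dy ∧ dz: z
Step 2: Apply d again to each 2-form coefficient. The only possible 3-form in R^3 is dx ∧ dy ∧ dz, with coefficient
  ∂(coeff of dy∧dz)/∂x - ∂(coeff of dx∧dz)/∂y + ∂(coeff of dx∧dy)/∂z
  = ∂/∂x (z) - ∂/∂y (-3*y) + ∂/∂z (-4*x + 3*y - 3*z).
Each of these terms simplifies to sums of mixed partials that cancel in pairs. The result is 0 (by equality of mixed partials for smooth functions — Schwarz / Clairaut).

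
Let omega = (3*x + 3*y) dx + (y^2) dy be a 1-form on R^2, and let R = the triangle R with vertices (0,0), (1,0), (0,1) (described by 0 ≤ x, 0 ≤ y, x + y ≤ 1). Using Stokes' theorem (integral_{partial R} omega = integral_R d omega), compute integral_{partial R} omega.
integral_(partial R) omega = -3/2

Stokes: integral_partial_R omega = integral_R d omega with d omega = (∂Q/∂x - ∂P/∂y) dx ∧ dy.
  ∂Q/∂x = 0
  ∂P/∂y = 3
  integrand = ∂Q/∂x - ∂P/∂y = -3.
Integrating over R: integral_0^1 integral_0^{1-x} (-3) dy dx = -3/2.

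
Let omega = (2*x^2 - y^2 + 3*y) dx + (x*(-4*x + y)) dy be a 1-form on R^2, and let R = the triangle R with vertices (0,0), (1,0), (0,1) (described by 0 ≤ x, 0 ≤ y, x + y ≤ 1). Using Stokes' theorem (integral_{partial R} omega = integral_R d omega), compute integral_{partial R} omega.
integral_(partial R) omega = -7/3

Stokes: integral_partial_R omega = integral_R d omega with d omega = (∂Q/∂x - ∂P/∂y) dx ∧ dy.
  ∂Q/∂x = -8*x + y
  ∂P/∂y = 3 - 2*y
  integrand = ∂Q/∂x - ∂P/∂y = -8*x + 3*y - 3.
Integrating over R: integral_0^1 integral_0^{1-x} (-8*x + 3*y - 3) dy dx = -7/3.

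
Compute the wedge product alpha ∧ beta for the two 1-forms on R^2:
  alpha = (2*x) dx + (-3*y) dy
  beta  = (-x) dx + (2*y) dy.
alpha ∧ beta = (x*y) dx ∧ dy

Distribute the wedge, using dx_i ∧ dx_j = -dx_j ∧ dx_i and dx_i ∧ dx_i = 0. For each pair (i, j) with i < j, the coefficient of dx_i ∧ dx_j in alpha ∧ beta is (alpha_i * beta_j - alpha_j * beta_i). Collecting: alpha ∧ beta = (x*y) dx ∧ dy.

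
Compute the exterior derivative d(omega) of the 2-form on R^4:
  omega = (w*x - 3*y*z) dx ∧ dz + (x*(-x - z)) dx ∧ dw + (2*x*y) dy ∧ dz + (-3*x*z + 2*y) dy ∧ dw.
d(omega) = (2*y + 3*z) dx ∧ dy ∧ dz + (2*x) dx ∧ dz ∧ dw + (-3*z) dx ∧ dy ∧ dw + (3*x) dy ∧ dz ∧ dw

For a 2-form omega = sum_{i<j} g_{ij} dx_i ∧ dx_j, the exterior derivative is
  d(omega) = sum_{i<j} d(g_{ij}) ∧ dx_i ∧ dx_j = sum_{i<j, k} (∂g_{ij}/∂x_k) dx_k ∧ dx_i ∧ dx_j.
Expand each term, using dx_k ∧ dx_i ∧ dx_j = sgn(permutation) dx_{(a)} ∧ dx_{(b)} ∧ dx_{(c)} with (a < b < c) sorted:
  d(w*x - 3*y*z) includes (∂/∂y)(w*x - 3*y*z) dy = (-3*z) dy, which multiplied by dx ∧ dz gives (3*z) dx ∧ dy ∧ dz
  d(w*x - 3*y*z) includes (∂/∂w)(w*x - 3*y*z) dw = (x) dw, which multiplied by dx ∧ dz gives (x) dx ∧ dz ∧ dw
  d(x*(-x - z)) includes (∂/∂z)(x*(-x - z)) dz = (-x) dz, which multiplied by dx ∧ dw gives (x) dx ∧ dz ∧ dw
  d(2*x*y) includes (∂/∂x)(2*x*y) dx = (2*y) dx, which multiplied by dy ∧ dz gives (2*y) dx ∧ dy ∧ dz
  d(-3*x*z + 2*y) includes (∂/∂x)(-3*x*z + 2*y) dx = (-3*z) dx, which multiplied by dy ∧ dw gives (-3*z) dx ∧ dy ∧ dw
  d(-3*x*z + 2*y) includes (∂/∂z)(-3*x*z + 2*y) dz = (-3*x) dz, which multiplied by dy ∧ dw gives (3*x) dy ∧ dz ∧ dw
Collecting like 3-forms: d(omega) = (2*y + 3*z) dx ∧ dy ∧ dz + (2*x) dx ∧ dz ∧ dw + (-3*z) dx ∧ dy ∧ dw + (3*x) dy ∧ dz ∧ dw.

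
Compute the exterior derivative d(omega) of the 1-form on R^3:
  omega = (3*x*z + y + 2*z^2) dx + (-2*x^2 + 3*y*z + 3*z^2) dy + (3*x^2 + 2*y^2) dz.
d(omega) = (-4*x - 1) dx ∧ dy + (3*x - 4*z) dx ∧ dz + (y - 6*z) dy ∧ dz

For a 1-form omega = sum_i f_i dx_i, the exterior derivative is
  d(omega) = sum_{i < j} (∂f_j/∂x_i - ∂f_i/∂x_j) dx_i ∧ dx_j.
  coefficient of dx ∧ dy: ∂f_2/∂x - ∂f_1/∂y = ∂(-2*x^2 + 3*y*z + 3*z^2)/∂x - ∂(3*x*z + y + 2*z^2)/∂y = -4*x - 1
  coefficient of dx ∧ dz: ∂f_3/∂x - ∂f_1/∂z = ∂(3*x^2 + 2*y^2)/∂x - ∂(3*x*z + y + 2*z^2)/∂z = 3*x - 4*z
  coefficient of dy ∧ dz: ∂f_3/∂y - ∂f_2/∂z = ∂(3*x^2 + 2*y^2)/∂y - ∂(-2*x^2 + 3*y*z + 3*z^2)/∂z = y - 6*z
Assembling: d(omega) = (-4*x - 1) dx ∧ dy + (3*x - 4*z) dx ∧ dz + (y - 6*z) dy ∧ dz.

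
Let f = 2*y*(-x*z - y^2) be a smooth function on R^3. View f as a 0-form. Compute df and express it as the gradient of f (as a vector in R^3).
df = (-2*y*z) dx + (-2*x*z - 6*y^2) dy + (-2*x*y) dz; grad f = (-2*y*z, -2*x*z - 6*y^2, -2*x*y)

For a 0-form f, d f = (∂f/∂x) dx + (∂f/∂y) dy + (∂f/∂z) dz. The components of the vector representation are exactly the entries of grad f in Cartesian coordinates:
  ∂f/∂x = -2*y*z
  ∂f/∂y = -2*x*z - 6*y^2
  ∂f/∂z = -2*x*y.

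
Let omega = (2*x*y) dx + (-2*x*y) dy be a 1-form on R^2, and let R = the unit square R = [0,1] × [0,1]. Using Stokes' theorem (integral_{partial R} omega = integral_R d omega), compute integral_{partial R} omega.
integral_(partial R) omega = -2

Stokes: integral_partial_R omega = integral_R d omega with d omega = (∂Q/∂x - ∂P/∂y) dx ∧ dy.
  ∂Q/∂x = -2*y
  ∂P/∂y = 2*x
  integrand = ∂Q/∂x - ∂P/∂y = -2*x - 2*y.
Integrating over R: integral_0^1 integral_0^1 (-2*x - 2*y) dx dy = -2.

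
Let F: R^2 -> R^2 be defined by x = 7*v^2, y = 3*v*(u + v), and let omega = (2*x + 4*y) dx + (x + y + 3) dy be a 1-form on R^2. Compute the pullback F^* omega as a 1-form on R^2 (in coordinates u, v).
F^* omega = (3*v*(3*u*v + 10*v^2 + 3)) du + (9*u^2*v + 216*u*v^2 + 9*u + 424*v^3 + 18*v) dv

Using F^*(f dg) = (f ∘ F) d(g ∘ F), substitute each coordinate x_i by F_i(u, v) in f_i, and replace dx_i by d F_i = (∂F_i/∂u) du + (∂F_i/∂v) dv.
  For the x component: f_1(F) = 2*v*(6*u + 13*v); d F_1 = (0) du + (14*v) dv
  For the y component: f_2(F) = 3*u*v + 10*v^2 + 3; d F_2 = (3*v) du + (3*u + 6*v) dv
Combining and collecting du, dv coefficients:
  coeff of du: 3*v*(3*u*v + 10*v^2 + 3)
  coeff of dv: 9*u^2*v + 216*u*v^2 + 9*u + 424*v^3 + 18*v
F^* omega = (3*v*(3*u*v + 10*v^2 + 3)) du + (9*u^2*v + 216*u*v^2 + 9*u + 424*v^3 + 18*v) dv.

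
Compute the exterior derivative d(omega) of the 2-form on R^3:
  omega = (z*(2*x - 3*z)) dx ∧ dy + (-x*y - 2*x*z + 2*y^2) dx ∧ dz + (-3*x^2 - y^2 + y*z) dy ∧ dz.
d(omega) = (-3*x - 4*y - 6*z) dx ∧ dy ∧ dz

For a 2-form omega = sum_{i<j} g_{ij} dx_i ∧ dx_j, the exterior derivative is
  d(omega) = sum_{i<j} d(g_{ij}) ∧ dx_i ∧ dx_j = sum_{i<j, k} (∂g_{ij}/∂x_k) dx_k ∧ dx_i ∧ dx_j.
Expand each term, using dx_k ∧ dx_i ∧ dx_j = sgn(permutation) dx_{(a)} ∧ dx_{(b)} ∧ dx_{(c)} with (a < b < c) sorted:
  d(z*(2*x - 3*z)) includes (∂/∂z)(z*(2*x - 3*z)) dz = (2*x - 6*z) dz, which multiplied by dx ∧ dy gives (2*x - 6*z) dx ∧ dy ∧ dz
  d(-x*y - 2*x*z + 2*y^2) includes (∂/∂y)(-x*y - 2*x*z + 2*y^2) dy = (-x + 4*y) dy, which multiplied by dx ∧ dz gives (x - 4*y) dx ∧ dy ∧ dz
  d(-3*x^2 - y^2 + y*z) includes (∂/∂x)(-3*x^2 - y^2 + y*z) dx = (-6*x) dx, which multiplied by dy ∧ dz gives (-6*x) dx ∧ dy ∧ dz
Collecting like 3-forms: d(omega) = (-3*x - 4*y - 6*z) dx ∧ dy ∧ dz.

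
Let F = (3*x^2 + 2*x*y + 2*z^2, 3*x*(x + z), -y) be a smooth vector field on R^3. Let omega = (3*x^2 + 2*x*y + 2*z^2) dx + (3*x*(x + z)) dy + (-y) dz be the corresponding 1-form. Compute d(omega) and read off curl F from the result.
d(omega) = (-3*x - 1) dy ∧ dz + (4*z) dz ∧ dx + (4*x + 3*z) dx ∧ dy; curl F = (-3*x - 1, 4*z, 4*x + 3*z)

d omega = sum_{i<j} (∂f_j/∂x_i - ∂f_i/∂x_j) dx_i ∧ dx_j. Under the identification (dy ∧ dz, dz ∧ dx, dx ∧ dy) ↔ (e_x, e_y, e_z), the coefficients are exactly the components of curl F. Compute:
  ∂R/∂y - ∂Q/∂z = (-1) - (3*x) = -3*x - 1
  ∂P/∂z - ∂R/∂x = (4*z) - (0) = 4*z
  ∂Q/∂x - ∂P/∂y = (6*x + 3*z) - (2*x) = 4*x + 3*z.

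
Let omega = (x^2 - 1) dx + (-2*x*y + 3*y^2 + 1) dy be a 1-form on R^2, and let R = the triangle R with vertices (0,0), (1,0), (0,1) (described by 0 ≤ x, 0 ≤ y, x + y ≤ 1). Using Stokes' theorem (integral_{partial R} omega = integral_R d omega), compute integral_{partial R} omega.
integral_(partial R) omega = -1/3

Stokes: integral_partial_R omega = integral_R d omega with d omega = (∂Q/∂x - ∂P/∂y) dx ∧ dy.
  ∂Q/∂x = -2*y
  ∂P/∂y = 0
  integrand = ∂Q/∂x - ∂P/∂y = -2*y.
Integrating over R: integral_0^1 integral_0^{1-x} (-2*y) dy dx = -1/3.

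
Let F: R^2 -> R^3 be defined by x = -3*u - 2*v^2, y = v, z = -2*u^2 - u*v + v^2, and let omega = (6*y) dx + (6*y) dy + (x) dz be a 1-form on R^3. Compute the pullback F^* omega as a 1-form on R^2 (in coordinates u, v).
F^* omega = (12*u^2 + 8*u*v^2 + 3*u*v + 2*v^3 - 18*v) du + (3*u^2 + 2*u*v^2 - 6*u*v - 4*v^3 - 24*v^2 + 6*v) dv

Using F^*(f dg) = (f ∘ F) d(g ∘ F), substitute each coordinate x_i by F_i(u, v) in f_i, and replace dx_i by d F_i = (∂F_i/∂u) du + (∂F_i/∂v) dv.
  For the x component: f_1(F) = 6*v; d F_1 = (-3) du + (-4*v) dv
  For the y component: f_2(F) = 6*v; d F_2 = (0) du + (1) dv
  For the z component: f_3(F) = -3*u - 2*v^2; d F_3 = (-4*u - v) du + (-u + 2*v) dv
Combining and collecting du, dv coefficients:
  coeff of du: 12*u^2 + 8*u*v^2 + 3*u*v + 2*v^3 - 18*v
  coeff of dv: 3*u^2 + 2*u*v^2 - 6*u*v - 4*v^3 - 24*v^2 + 6*v
F^* omega = (12*u^2 + 8*u*v^2 + 3*u*v + 2*v^3 - 18*v) du + (3*u^2 + 2*u*v^2 - 6*u*v - 4*v^3 - 24*v^2 + 6*v) dv.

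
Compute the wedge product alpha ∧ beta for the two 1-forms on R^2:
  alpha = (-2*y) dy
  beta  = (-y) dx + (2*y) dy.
alpha ∧ beta = (-2*y^2) dx ∧ dy

Distribute the wedge, using dx_i ∧ dx_j = -dx_j ∧ dx_i and dx_i ∧ dx_i = 0. For each pair (i, j) with i < j, the coefficient of dx_i ∧ dx_j in alpha ∧ beta is (alpha_i * beta_j - alpha_j * beta_i). Collecting: alpha ∧ beta = (-2*y^2) dx ∧ dy.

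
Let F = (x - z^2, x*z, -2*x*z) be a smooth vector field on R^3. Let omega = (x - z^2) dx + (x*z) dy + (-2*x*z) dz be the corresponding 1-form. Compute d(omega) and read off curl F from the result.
d(omega) = (-x) dy ∧ dz + (0) dz ∧ dx + (z) dx ∧ dy; curl F = (-x, 0, z)

d omega = sum_{i<j} (∂f_j/∂x_i - ∂f_i/∂x_j) dx_i ∧ dx_j. Under the identification (dy ∧ dz, dz ∧ dx, dx ∧ dy) ↔ (e_x, e_y, e_z), the coefficients are exactly the components of curl F. Compute:
  ∂R/∂y - ∂Q/∂z = (0) - (x) = -x
  ∂P/∂z - ∂R/∂x = (-2*z) - (-2*z) = 0
  ∂Q/∂x - ∂P/∂y = (z) - (0) = z.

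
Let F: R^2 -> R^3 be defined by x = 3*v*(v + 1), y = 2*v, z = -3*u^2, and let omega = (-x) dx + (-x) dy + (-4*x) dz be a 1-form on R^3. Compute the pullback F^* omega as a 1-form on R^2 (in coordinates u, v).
F^* omega = (72*u*v*(v + 1)) du + (3*v*(-6*v^2 - 11*v - 5)) dv

Using F^*(f dg) = (f ∘ F) d(g ∘ F), substitute each coordinate x_i by F_i(u, v) in f_i, and replace dx_i by d F_i = (∂F_i/∂u) du + (∂F_i/∂v) dv.
  For the x component: f_1(F) = 3*v*(-v - 1); d F_1 = (0) du + (6*v + 3) dv
  For the y component: f_2(F) = 3*v*(-v - 1); d F_2 = (0) du + (2) dv
  For the z component: f_3(F) = 12*v*(-v - 1); d F_3 = (-6*u) du + (0) dv
Combining and collecting du, dv coefficients:
  coeff of du: 72*u*v*(v + 1)
  coeff of dv: 3*v*(-6*v^2 - 11*v - 5)
F^* omega = (72*u*v*(v + 1)) du + (3*v*(-6*v^2 - 11*v - 5)) dv.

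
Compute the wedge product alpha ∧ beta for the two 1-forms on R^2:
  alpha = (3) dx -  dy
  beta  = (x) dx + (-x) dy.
alpha ∧ beta = (-2*x) dx ∧ dy

Distribute the wedge, using dx_i ∧ dx_j = -dx_j ∧ dx_i and dx_i ∧ dx_i = 0. For each pair (i, j) with i < j, the coefficient of dx_i ∧ dx_j in alpha ∧ beta is (alpha_i * beta_j - alpha_j * beta_i). Collecting: alpha ∧ beta = (-2*x) dx ∧ dy.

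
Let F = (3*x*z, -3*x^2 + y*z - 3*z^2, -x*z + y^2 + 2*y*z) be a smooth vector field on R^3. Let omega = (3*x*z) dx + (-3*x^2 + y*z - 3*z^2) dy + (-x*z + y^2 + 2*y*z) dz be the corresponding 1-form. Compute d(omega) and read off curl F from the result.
d(omega) = (y + 8*z) dy ∧ dz + (3*x + z) dz ∧ dx + (-6*x) dx ∧ dy; curl F = (y + 8*z, 3*x + z, -6*x)

d omega = sum_{i<j} (∂f_j/∂x_i - ∂f_i/∂x_j) dx_i ∧ dx_j. Under the identification (dy ∧ dz, dz ∧ dx, dx ∧ dy) ↔ (e_x, e_y, e_z), the coefficients are exactly the components of curl F. Compute:
  ∂R/∂y - ∂Q/∂z = (2*y + 2*z) - (y - 6*z) = y + 8*z
  ∂P/∂z - ∂R/∂x = (3*x) - (-z) = 3*x + z
  ∂Q/∂x - ∂P/∂y = (-6*x) - (0) = -6*x.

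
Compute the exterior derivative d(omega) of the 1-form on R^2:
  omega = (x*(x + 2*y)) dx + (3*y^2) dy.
d(omega) = (-2*x) dx ∧ dy

For a 1-form omega = sum_i f_i dx_i, the exterior derivative is
  d(omega) = sum_{i < j} (∂f_j/∂x_i - ∂f_i/∂x_j) dx_i ∧ dx_j.
  coefficient of dx ∧ dy: ∂f_2/∂x - ∂f_1/∂y = ∂(3*y^2)/∂x - ∂(x*(x + 2*y))/∂y = -2*x
Assembling: d(omega) = (-2*x) dx ∧ dy.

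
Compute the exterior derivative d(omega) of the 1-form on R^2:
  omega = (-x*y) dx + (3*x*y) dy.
d(omega) = (x + 3*y) dx ∧ dy

For a 1-form omega = sum_i f_i dx_i, the exterior derivative is
  d(omega) = sum_{i < j} (∂f_j/∂x_i - ∂f_i/∂x_j) dx_i ∧ dx_j.
  coefficient of dx ∧ dy: ∂f_2/∂x - ∂f_1/∂y = ∂(3*x*y)/∂x - ∂(-x*y)/∂y = x + 3*y
Assembling: d(omega) = (x + 3*y) dx ∧ dy.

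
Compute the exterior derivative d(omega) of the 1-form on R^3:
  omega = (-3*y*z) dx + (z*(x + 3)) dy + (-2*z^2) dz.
d(omega) = (4*z) dx ∧ dy + (3*y) dx ∧ dz + (-x - 3) dy ∧ dz

For a 1-form omega = sum_i f_i dx_i, the exterior derivative is
  d(omega) = sum_{i < j} (∂f_j/∂x_i - ∂f_i/∂x_j) dx_i ∧ dx_j.
  coefficient of dx ∧ dy: ∂f_2/∂x - ∂f_1/∂y = ∂(z*(x + 3))/∂x - ∂(-3*y*z)/∂y = 4*z
  coefficient of dx ∧ dz: ∂f_3/∂x - ∂f_1/∂z = ∂(-2*z^2)/∂x - ∂(-3*y*z)/∂z = 3*y
  coefficient of dy ∧ dz: ∂f_3/∂y - ∂f_2/∂z = ∂(-2*z^2)/∂y - ∂(z*(x + 3))/∂z = -x - 3
Assembling: d(omega) = (4*z) dx ∧ dy + (3*y) dx ∧ dz + (-x - 3) dy ∧ dz.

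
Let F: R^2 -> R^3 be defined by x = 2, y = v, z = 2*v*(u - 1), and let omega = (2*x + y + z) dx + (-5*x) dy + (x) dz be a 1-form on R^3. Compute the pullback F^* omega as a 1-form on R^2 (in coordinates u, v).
F^* omega = (4*v) du + (4*u - 14) dv

Using F^*(f dg) = (f ∘ F) d(g ∘ F), substitute each coordinate x_i by F_i(u, v) in f_i, and replace dx_i by d F_i = (∂F_i/∂u) du + (∂F_i/∂v) dv.
  For the x component: f_1(F) = 2*u*v - v + 4; d F_1 = (0) du + (0) dv
  For the y component: f_2(F) = -10; d F_2 = (0) du + (1) dv
  For the z component: f_3(F) = 2; d F_3 = (2*v) du + (2*u - 2) dv
Combining and collecting du, dv coefficients:
  coeff of du: 4*v
  coeff of dv: 4*u - 14
F^* omega = (4*v) du + (4*u - 14) dv.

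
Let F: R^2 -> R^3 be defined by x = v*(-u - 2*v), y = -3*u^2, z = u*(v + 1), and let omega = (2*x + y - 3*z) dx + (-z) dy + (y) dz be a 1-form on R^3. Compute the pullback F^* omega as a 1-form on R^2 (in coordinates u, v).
F^* omega = (6*u^2*v + 3*u^2 + 5*u*v^2 + 3*u*v + 4*v^3) du + (17*u^2*v + 3*u^2 + 24*u*v^2 + 12*u*v + 16*v^3) dv

Using F^*(f dg) = (f ∘ F) d(g ∘ F), substitute each coordinate x_i by F_i(u, v) in f_i, and replace dx_i by d F_i = (∂F_i/∂u) du + (∂F_i/∂v) dv.
  For the x component: f_1(F) = -3*u^2 - 5*u*v - 3*u - 4*v^2; d F_1 = (-v) du + (-u - 4*v) dv
  For the y component: f_2(F) = u*(-v - 1); d F_2 = (-6*u) du + (0) dv
  For the z component: f_3(F) = -3*u^2; d F_3 = (v + 1) du + (u) dv
Combining and collecting du, dv coefficients:
  coeff of du: 6*u^2*v + 3*u^2 + 5*u*v^2 + 3*u*v + 4*v^3
  coeff of dv: 17*u^2*v + 3*u^2 + 24*u*v^2 + 12*u*v + 16*v^3
F^* omega = (6*u^2*v + 3*u^2 + 5*u*v^2 + 3*u*v + 4*v^3) du + (17*u^2*v + 3*u^2 + 24*u*v^2 + 12*u*v + 16*v^3) dv.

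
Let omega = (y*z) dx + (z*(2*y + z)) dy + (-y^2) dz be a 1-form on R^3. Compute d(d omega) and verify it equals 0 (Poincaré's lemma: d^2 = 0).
d(d omega) = 0

Step 1: d omega = sum_{i<j} (∂f_j/∂x_i - ∂f_i/∂x_j) dx_i ∧ dx_j:
  coeff of dx ∧ dy: -z
  coeff of dx ∧ dz: -y
  coeff of dy ∧ dz: -4*y - 2*z
Step 2: Apply d again to each 2-form coefficient. The only possible 3-form in R^3 is dx ∧ dy ∧ dz, with coefficient
  ∂(coeff of dy∧dz)/∂x - ∂(coeff of dx∧dz)/∂y + ∂(coeff of dx∧dy)/∂z
  = ∂/∂x (-4*y - 2*z) - ∂/∂y (-y) + ∂/∂z (-z).
Each of these terms simplifies to sums of mixed partials that cancel in pairs. The result is 0 (by equality of mixed partials for smooth functions — Schwarz / Clairaut).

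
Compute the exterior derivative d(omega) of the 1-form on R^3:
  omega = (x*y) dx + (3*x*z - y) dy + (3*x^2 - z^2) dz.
d(omega) = (-x + 3*z) dx ∧ dy + (6*x) dx ∧ dz + (-3*x) dy ∧ dz

For a 1-form omega = sum_i f_i dx_i, the exterior derivative is
  d(omega) = sum_{i < j} (∂f_j/∂x_i - ∂f_i/∂x_j) dx_i ∧ dx_j.
  coefficient of dx ∧ dy: ∂f_2/∂x - ∂f_1/∂y = ∂(3*x*z - y)/∂x - ∂(x*y)/∂y = -x + 3*z
  coefficient of dx ∧ dz: ∂f_3/∂x - ∂f_1/∂z = ∂(3*x^2 - z^2)/∂x - ∂(x*y)/∂z = 6*x
  coefficient of dy ∧ dz: ∂f_3/∂y - ∂f_2/∂z = ∂(3*x^2 - z^2)/∂y - ∂(3*x*z - y)/∂z = -3*x
Assembling: d(omega) = (-x + 3*z) dx ∧ dy + (6*x) dx ∧ dz + (-3*x) dy ∧ dz.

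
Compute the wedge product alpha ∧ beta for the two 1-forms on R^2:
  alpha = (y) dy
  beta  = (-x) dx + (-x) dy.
alpha ∧ beta = (x*y) dx ∧ dy

Distribute the wedge, using dx_i ∧ dx_j = -dx_j ∧ dx_i and dx_i ∧ dx_i = 0. For each pair (i, j) with i < j, the coefficient of dx_i ∧ dx_j in alpha ∧ beta is (alpha_i * beta_j - alpha_j * beta_i). Collecting: alpha ∧ beta = (x*y) dx ∧ dy.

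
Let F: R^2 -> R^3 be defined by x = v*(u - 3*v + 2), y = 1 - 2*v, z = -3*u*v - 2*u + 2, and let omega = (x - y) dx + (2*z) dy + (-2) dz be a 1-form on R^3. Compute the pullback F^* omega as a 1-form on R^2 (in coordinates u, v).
F^* omega = (u*v^2 - 3*v^3 + 4*v^2 + 5*v + 4) du + (u^2*v - 9*u*v^2 + 18*u*v + 13*u + 18*v^3 - 30*v^2 + 14*v - 10) dv

Using F^*(f dg) = (f ∘ F) d(g ∘ F), substitute each coordinate x_i by F_i(u, v) in f_i, and replace dx_i by d F_i = (∂F_i/∂u) du + (∂F_i/∂v) dv.
  For the x component: f_1(F) = u*v - 3*v^2 + 4*v - 1; d F_1 = (v) du + (u - 6*v + 2) dv
  For the y component: f_2(F) = -6*u*v - 4*u + 4; d F_2 = (0) du + (-2) dv
  For the z component: f_3(F) = -2; d F_3 = (-3*v - 2) du + (-3*u) dv
Combining and collecting du, dv coefficients:
  coeff of du: u*v^2 - 3*v^3 + 4*v^2 + 5*v + 4
  coeff of dv: u^2*v - 9*u*v^2 + 18*u*v + 13*u + 18*v^3 - 30*v^2 + 14*v - 10
F^* omega = (u*v^2 - 3*v^3 + 4*v^2 + 5*v + 4) du + (u^2*v - 9*u*v^2 + 18*u*v + 13*u + 18*v^3 - 30*v^2 + 14*v - 10) dv.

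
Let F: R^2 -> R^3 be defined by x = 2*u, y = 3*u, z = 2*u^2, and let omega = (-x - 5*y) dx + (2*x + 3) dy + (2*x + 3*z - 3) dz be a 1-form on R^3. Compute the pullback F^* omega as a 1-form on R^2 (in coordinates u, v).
F^* omega = (24*u^3 + 16*u^2 - 34*u + 9) du

Using F^*(f dg) = (f ∘ F) d(g ∘ F), substitute each coordinate x_i by F_i(u, v) in f_i, and replace dx_i by d F_i = (∂F_i/∂u) du + (∂F_i/∂v) dv.
  For the x component: f_1(F) = -17*u; d F_1 = (2) du + (0) dv
  For the y component: f_2(F) = 4*u + 3; d F_2 = (3) du + (0) dv
  For the z component: f_3(F) = 6*u^2 + 4*u - 3; d F_3 = (4*u) du + (0) dv
Combining and collecting du, dv coefficients:
  coeff of du: 24*u^3 + 16*u^2 - 34*u + 9
  coeff of dv: 0
F^* omega = (24*u^3 + 16*u^2 - 34*u + 9) du.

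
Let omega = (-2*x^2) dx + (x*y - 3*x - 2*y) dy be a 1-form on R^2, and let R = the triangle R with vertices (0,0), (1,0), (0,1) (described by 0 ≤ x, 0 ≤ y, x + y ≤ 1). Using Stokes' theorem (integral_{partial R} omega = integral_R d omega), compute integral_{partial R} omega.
integral_(partial R) omega = -4/3

Stokes: integral_partial_R omega = integral_R d omega with d omega = (∂Q/∂x - ∂P/∂y) dx ∧ dy.
  ∂Q/∂x = y - 3
  ∂P/∂y = 0
  integrand = ∂Q/∂x - ∂P/∂y = y - 3.
Integrating over R: integral_0^1 integral_0^{1-x} (y - 3) dy dx = -4/3.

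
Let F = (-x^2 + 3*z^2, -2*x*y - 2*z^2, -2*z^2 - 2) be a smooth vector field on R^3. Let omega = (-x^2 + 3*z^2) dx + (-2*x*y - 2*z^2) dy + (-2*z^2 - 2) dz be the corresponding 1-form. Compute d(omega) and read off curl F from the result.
d(omega) = (4*z) dy ∧ dz + (6*z) dz ∧ dx + (-2*y) dx ∧ dy; curl F = (4*z, 6*z, -2*y)

d omega = sum_{i<j} (∂f_j/∂x_i - ∂f_i/∂x_j) dx_i ∧ dx_j. Under the identification (dy ∧ dz, dz ∧ dx, dx ∧ dy) ↔ (e_x, e_y, e_z), the coefficients are exactly the components of curl F. Compute:
  ∂R/∂y - ∂Q/∂z = (0) - (-4*z) = 4*z
  ∂P/∂z - ∂R/∂x = (6*z) - (0) = 6*z
  ∂Q/∂x - ∂P/∂y = (-2*y) - (0) = -2*y.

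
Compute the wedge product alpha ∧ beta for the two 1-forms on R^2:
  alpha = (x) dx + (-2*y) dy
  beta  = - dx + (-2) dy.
alpha ∧ beta = (-2*x - 2*y) dx ∧ dy

Distribute the wedge, using dx_i ∧ dx_j = -dx_j ∧ dx_i and dx_i ∧ dx_i = 0. For each pair (i, j) with i < j, the coefficient of dx_i ∧ dx_j in alpha ∧ beta is (alpha_i * beta_j - alpha_j * beta_i). Collecting: alpha ∧ beta = (-2*x - 2*y) dx ∧ dy.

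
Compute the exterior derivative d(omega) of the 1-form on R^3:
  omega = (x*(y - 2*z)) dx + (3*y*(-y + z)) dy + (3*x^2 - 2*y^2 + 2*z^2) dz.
d(omega) = (-x) dx ∧ dy + (8*x) dx ∧ dz + (-7*y) dy ∧ dz

For a 1-form omega = sum_i f_i dx_i, the exterior derivative is
  d(omega) = sum_{i < j} (∂f_j/∂x_i - ∂f_i/∂x_j) dx_i ∧ dx_j.
  coefficient of dx ∧ dy: ∂f_2/∂x - ∂f_1/∂y = ∂(3*y*(-y + z))/∂x - ∂(x*(y - 2*z))/∂y = -x
  coefficient of dx ∧ dz: ∂f_3/∂x - ∂f_1/∂z = ∂(3*x^2 - 2*y^2 + 2*z^2)/∂x - ∂(x*(y - 2*z))/∂z = 8*x
  coefficient of dy ∧ dz: ∂f_3/∂y - ∂f_2/∂z = ∂(3*x^2 - 2*y^2 + 2*z^2)/∂y - ∂(3*y*(-y + z))/∂z = -7*y
Assembling: d(omega) = (-x) dx ∧ dy + (8*x) dx ∧ dz + (-7*y) dy ∧ dz.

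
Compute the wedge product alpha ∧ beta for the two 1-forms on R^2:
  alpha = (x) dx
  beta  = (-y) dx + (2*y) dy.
alpha ∧ beta = (2*x*y) dx ∧ dy

Distribute the wedge, using dx_i ∧ dx_j = -dx_j ∧ dx_i and dx_i ∧ dx_i = 0. For each pair (i, j) with i < j, the coefficient of dx_i ∧ dx_j in alpha ∧ beta is (alpha_i * beta_j - alpha_j * beta_i). Collecting: alpha ∧ beta = (2*x*y) dx ∧ dy.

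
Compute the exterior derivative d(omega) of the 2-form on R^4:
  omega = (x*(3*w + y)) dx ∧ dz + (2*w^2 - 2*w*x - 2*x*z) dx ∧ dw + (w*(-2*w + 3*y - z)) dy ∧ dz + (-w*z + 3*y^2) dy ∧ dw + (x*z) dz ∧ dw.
d(omega) = (-x) dx ∧ dy ∧ dz + (5*x + z) dx ∧ dz ∧ dw + (-3*w + 3*y - z) dy ∧ dz ∧ dw

For a 2-form omega = sum_{i<j} g_{ij} dx_i ∧ dx_j, the exterior derivative is
  d(omega) = sum_{i<j} d(g_{ij}) ∧ dx_i ∧ dx_j = sum_{i<j, k} (∂g_{ij}/∂x_k) dx_k ∧ dx_i ∧ dx_j.
Expand each term, using dx_k ∧ dx_i ∧ dx_j = sgn(permutation) dx_{(a)} ∧ dx_{(b)} ∧ dx_{(c)} with (a < b < c) sorted:
  d(x*(3*w + y)) includes (∂/∂y)(x*(3*w + y)) dy = (x) dy, which multiplied by dx ∧ dz gives (-x) dx ∧ dy ∧ dz
  d(x*(3*w + y)) includes (∂/∂w)(x*(3*w + y)) dw = (3*x) dw, which multiplied by dx ∧ dz gives (3*x) dx ∧ dz ∧ dw
  d(2*w^2 - 2*w*x - 2*x*z) includes (∂/∂z)(2*w^2 - 2*w*x - 2*x*z) dz = (-2*x) dz, which multiplied by dx ∧ dw gives (2*x) dx ∧ dz ∧ dw
  d(w*(-2*w + 3*y - z)) includes (∂/∂w)(w*(-2*w + 3*y - z)) dw = (-4*w + 3*y - z) dw, which multiplied by dy ∧ dz gives (-4*w + 3*y - z) dy ∧ dz ∧ dw
  d(-w*z + 3*y^2) includes (∂/∂z)(-w*z + 3*y^2) dz = (-w) dz, which multiplied by dy ∧ dw gives (w) dy ∧ dz ∧ dw
  d(x*z) includes (∂/∂x)(x*z) dx = (z) dx, which multiplied by dz ∧ dw gives (z) dx ∧ dz ∧ dw
Collecting like 3-forms: d(omega) = (-x) dx ∧ dy ∧ dz + (5*x + z) dx ∧ dz ∧ dw + (-3*w + 3*y - z) dy ∧ dz ∧ dw.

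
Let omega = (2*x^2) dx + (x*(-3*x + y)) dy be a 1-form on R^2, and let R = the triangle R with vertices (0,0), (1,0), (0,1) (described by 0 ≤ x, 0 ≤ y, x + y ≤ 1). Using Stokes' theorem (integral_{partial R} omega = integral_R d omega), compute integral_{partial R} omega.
integral_(partial R) omega = -5/6

Stokes: integral_partial_R omega = integral_R d omega with d omega = (∂Q/∂x - ∂P/∂y) dx ∧ dy.
  ∂Q/∂x = -6*x + y
  ∂P/∂y = 0
  integrand = ∂Q/∂x - ∂P/∂y = -6*x + y.
Integrating over R: integral_0^1 integral_0^{1-x} (-6*x + y) dy dx = -5/6.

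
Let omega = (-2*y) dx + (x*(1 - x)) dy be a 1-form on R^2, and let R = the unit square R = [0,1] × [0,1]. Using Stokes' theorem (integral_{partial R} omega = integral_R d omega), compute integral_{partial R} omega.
integral_(partial R) omega = 2

Stokes: integral_partial_R omega = integral_R d omega with d omega = (∂Q/∂x - ∂P/∂y) dx ∧ dy.
  ∂Q/∂x = 1 - 2*x
  ∂P/∂y = -2
  integrand = ∂Q/∂x - ∂P/∂y = 3 - 2*x.
Integrating over R: integral_0^1 integral_0^1 (3 - 2*x) dx dy = 2.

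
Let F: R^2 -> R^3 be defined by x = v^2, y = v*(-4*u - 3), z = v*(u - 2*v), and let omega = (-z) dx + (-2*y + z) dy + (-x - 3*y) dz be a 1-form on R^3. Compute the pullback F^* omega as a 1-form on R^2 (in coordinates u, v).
F^* omega = (v^2*(-24*u + 7*v - 15)) du + (v*(-24*u^2 - 43*u*v - 42*u + 8*v^2 - 30*v - 18)) dv

Using F^*(f dg) = (f ∘ F) d(g ∘ F), substitute each coordinate x_i by F_i(u, v) in f_i, and replace dx_i by d F_i = (∂F_i/∂u) du + (∂F_i/∂v) dv.
  For the x component: f_1(F) = v*(-u + 2*v); d F_1 = (0) du + (2*v) dv
  For the y component: f_2(F) = v*(9*u - 2*v + 6); d F_2 = (-4*v) du + (-4*u - 3) dv
  For the z component: f_3(F) = v*(12*u - v + 9); d F_3 = (v) du + (u - 4*v) dv
Combining and collecting du, dv coefficients:
  coeff of du: v^2*(-24*u + 7*v - 15)
  coeff of dv: v*(-24*u^2 - 43*u*v - 42*u + 8*v^2 - 30*v - 18)
F^* omega = (v^2*(-24*u + 7*v - 15)) du + (v*(-24*u^2 - 43*u*v - 42*u + 8*v^2 - 30*v - 18)) dv.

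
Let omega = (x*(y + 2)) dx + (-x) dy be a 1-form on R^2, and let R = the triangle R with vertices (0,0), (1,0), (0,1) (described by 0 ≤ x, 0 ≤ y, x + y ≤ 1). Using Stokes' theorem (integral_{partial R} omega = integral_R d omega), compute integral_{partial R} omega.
integral_(partial R) omega = -2/3

Stokes: integral_partial_R omega = integral_R d omega with d omega = (∂Q/∂x - ∂P/∂y) dx ∧ dy.
  ∂Q/∂x = -1
  ∂P/∂y = x
  integrand = ∂Q/∂x - ∂P/∂y = -x - 1.
Integrating over R: integral_0^1 integral_0^{1-x} (-x - 1) dy dx = -2/3.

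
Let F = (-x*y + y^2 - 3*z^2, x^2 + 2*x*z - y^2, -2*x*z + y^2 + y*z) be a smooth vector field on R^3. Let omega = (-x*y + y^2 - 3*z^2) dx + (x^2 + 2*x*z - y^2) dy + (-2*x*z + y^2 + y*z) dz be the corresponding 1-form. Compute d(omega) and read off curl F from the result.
d(omega) = (-2*x + 2*y + z) dy ∧ dz + (-4*z) dz ∧ dx + (3*x - 2*y + 2*z) dx ∧ dy; curl F = (-2*x + 2*y + z, -4*z, 3*x - 2*y + 2*z)

d omega = sum_{i<j} (∂f_j/∂x_i - ∂f_i/∂x_j) dx_i ∧ dx_j. Under the identification (dy ∧ dz, dz ∧ dx, dx ∧ dy) ↔ (e_x, e_y, e_z), the coefficients are exactly the components of curl F. Compute:
  ∂R/∂y - ∂Q/∂z = (2*y + z) - (2*x) = -2*x + 2*y + z
  ∂P/∂z - ∂R/∂x = (-6*z) - (-2*z) = -4*z
  ∂Q/∂x - ∂P/∂y = (2*x + 2*z) - (-x + 2*y) = 3*x - 2*y + 2*z.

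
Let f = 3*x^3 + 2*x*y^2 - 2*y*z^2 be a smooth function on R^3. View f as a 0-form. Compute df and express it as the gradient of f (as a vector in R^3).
df = (9*x^2 + 2*y^2) dx + (4*x*y - 2*z^2) dy + (-4*y*z) dz; grad f = (9*x^2 + 2*y^2, 4*x*y - 2*z^2, -4*y*z)

For a 0-form f, d f = (∂f/∂x) dx + (∂f/∂y) dy + (∂f/∂z) dz. The components of the vector representation are exactly the entries of grad f in Cartesian coordinates:
  ∂f/∂x = 9*x^2 + 2*y^2
  ∂f/∂y = 4*x*y - 2*z^2
  ∂f/∂z = -4*y*z.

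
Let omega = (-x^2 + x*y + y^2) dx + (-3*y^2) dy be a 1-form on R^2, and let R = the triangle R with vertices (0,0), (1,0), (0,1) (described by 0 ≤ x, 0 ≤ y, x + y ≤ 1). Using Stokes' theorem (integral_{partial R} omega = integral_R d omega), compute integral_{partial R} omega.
integral_(partial R) omega = -1/2

Stokes: integral_partial_R omega = integral_R d omega with d omega = (∂Q/∂x - ∂P/∂y) dx ∧ dy.
  ∂Q/∂x = 0
  ∂P/∂y = x + 2*y
  integrand = ∂Q/∂x - ∂P/∂y = -x - 2*y.
Integrating over R: integral_0^1 integral_0^{1-x} (-x - 2*y) dy dx = -1/2.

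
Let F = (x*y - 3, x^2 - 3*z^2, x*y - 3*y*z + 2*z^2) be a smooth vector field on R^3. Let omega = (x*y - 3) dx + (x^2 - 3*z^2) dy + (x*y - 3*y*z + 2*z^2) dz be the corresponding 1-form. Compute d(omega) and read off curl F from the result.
d(omega) = (x + 3*z) dy ∧ dz + (-y) dz ∧ dx + (x) dx ∧ dy; curl F = (x + 3*z, -y, x)

d omega = sum_{i<j} (∂f_j/∂x_i - ∂f_i/∂x_j) dx_i ∧ dx_j. Under the identification (dy ∧ dz, dz ∧ dx, dx ∧ dy) ↔ (e_x, e_y, e_z), the coefficients are exactly the components of curl F. Compute:
  ∂R/∂y - ∂Q/∂z = (x - 3*z) - (-6*z) = x + 3*z
  ∂P/∂z - ∂R/∂x = (0) - (y) = -y
  ∂Q/∂x - ∂P/∂y = (2*x) - (x) = x.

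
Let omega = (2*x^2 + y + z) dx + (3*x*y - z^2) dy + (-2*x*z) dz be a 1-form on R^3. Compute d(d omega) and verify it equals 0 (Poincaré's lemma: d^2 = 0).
d(d omega) = 0

Step 1: d omega = sum_{i<j} (∂f_j/∂x_i - ∂f_i/∂x_j) dx_i ∧ dx_j:
  coeff of dx ∧ dy: 3*y - 1
  coeff of dx ∧ dz: -2*z - 1
  coeff of dy ∧ dz: 2*z
Step 2: Apply d again to each 2-form coefficient. The only possible 3-form in R^3 is dx ∧ dy ∧ dz, with coefficient
  ∂(coeff of dy∧dz)/∂x - ∂(coeff of dx∧dz)/∂y + ∂(coeff of dx∧dy)/∂z
  = ∂/∂x (2*z) - ∂/∂y (-2*z - 1) + ∂/∂z (3*y - 1).
Each of these terms simplifies to sums of mixed partials that cancel in pairs. The result is 0 (by equality of mixed partials for smooth functions — Schwarz / Clairaut).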